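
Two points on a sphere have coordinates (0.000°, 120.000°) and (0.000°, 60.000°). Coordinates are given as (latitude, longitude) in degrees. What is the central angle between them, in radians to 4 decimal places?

1.0472 rad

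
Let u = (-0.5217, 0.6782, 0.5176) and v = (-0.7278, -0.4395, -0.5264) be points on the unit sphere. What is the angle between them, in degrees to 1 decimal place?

101.0°

u·v = -0.1908; |u| = 1.0000, |v| = 1.0000.
cos θ = (u·v)/(|u||v|) = -0.1908, so θ = 101.0°.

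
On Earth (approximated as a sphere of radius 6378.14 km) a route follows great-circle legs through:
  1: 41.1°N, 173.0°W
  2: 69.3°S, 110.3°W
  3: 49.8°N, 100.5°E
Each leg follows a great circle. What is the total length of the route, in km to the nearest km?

30623 km

Leg 1→2: central angle 2.0861 rad, distance 13305.2 km.
Leg 2→3: central angle 2.7152 rad, distance 17317.9 km.
Total: 13305.2 + 17317.9 ≈ 30623 km.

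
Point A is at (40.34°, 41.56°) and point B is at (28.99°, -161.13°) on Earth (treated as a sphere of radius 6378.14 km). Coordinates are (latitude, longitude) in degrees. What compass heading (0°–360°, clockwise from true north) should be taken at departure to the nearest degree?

21°

Δλ = 157.310° = 2.7456 rad.
y = sin Δλ · cos φ₂ = (0.3857)(0.8747) = 0.3374
x = cos φ₁ sin φ₂ − sin φ₁ cos φ₂ cos Δλ = (0.7622)(0.4847) − (0.6473)(0.8747)(-0.9226) = 0.8918
θ = atan2(y, x) = 20.72°, so the bearing is 21°.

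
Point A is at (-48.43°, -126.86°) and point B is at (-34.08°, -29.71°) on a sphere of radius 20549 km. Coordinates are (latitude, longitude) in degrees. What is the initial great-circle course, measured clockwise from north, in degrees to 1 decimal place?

118.6°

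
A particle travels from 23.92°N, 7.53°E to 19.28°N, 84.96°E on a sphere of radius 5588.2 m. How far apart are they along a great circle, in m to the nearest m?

Let φ₁ = 0.4175 rad, φ₂ = 0.3365 rad, and Δλ = 1.3514 rad.
cos c = sin φ₁ sin φ₂ + cos φ₁ cos φ₂ cos Δλ = (0.4055)(0.3302) + (0.9141)(0.9439)(0.2176) = 0.32166,
so c = arccos(0.32166) = 1.24331 rad.
Distance = R·c = 5588.2 × 1.2433 ≈ 6948 m.

6948 m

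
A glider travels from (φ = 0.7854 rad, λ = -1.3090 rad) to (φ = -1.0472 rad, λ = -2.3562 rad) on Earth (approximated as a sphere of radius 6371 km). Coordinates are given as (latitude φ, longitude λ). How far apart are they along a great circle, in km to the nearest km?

With latitudes φ₁ = 45.000°, φ₂ = -60.000° and longitude difference Δλ = -60.000°:
Haversine: a = sin²(Δφ/2) + cos φ₁ cos φ₂ sin²(Δλ/2) = 0.6294 + (0.7071)(0.5000)(0.2500) = 0.71780.
Central angle c = 2·arcsin(√a) = 2.02150 rad.
Distance = R·c = 6371 × 2.0215 ≈ 12879 km.

12879 km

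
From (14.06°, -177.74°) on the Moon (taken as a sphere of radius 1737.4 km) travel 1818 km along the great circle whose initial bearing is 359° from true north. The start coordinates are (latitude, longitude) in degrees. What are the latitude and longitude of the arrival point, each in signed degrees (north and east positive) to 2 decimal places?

73.99°, 179.12°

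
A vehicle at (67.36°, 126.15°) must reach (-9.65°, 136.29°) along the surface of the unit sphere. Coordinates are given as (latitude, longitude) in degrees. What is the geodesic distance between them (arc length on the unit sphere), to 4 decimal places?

With latitudes φ₁ = 67.360°, φ₂ = -9.650° and longitude difference Δλ = 10.140°:
Haversine: a = sin²(Δφ/2) + cos φ₁ cos φ₂ sin²(Δλ/2) = 0.3876 + (0.3849)(0.9859)(0.0078) = 0.39057.
Central angle c = 2·arcsin(√a) = 1.35016 rad.
On the unit sphere the arc length equals the central angle: 1.3502.

1.3502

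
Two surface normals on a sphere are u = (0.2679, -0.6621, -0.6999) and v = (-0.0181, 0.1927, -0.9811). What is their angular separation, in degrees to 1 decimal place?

u·v = 0.5542; |u| = 1.0000, |v| = 1.0000.
cos θ = (u·v)/(|u||v|) = 0.5542, so θ = 56.3°.

56.3°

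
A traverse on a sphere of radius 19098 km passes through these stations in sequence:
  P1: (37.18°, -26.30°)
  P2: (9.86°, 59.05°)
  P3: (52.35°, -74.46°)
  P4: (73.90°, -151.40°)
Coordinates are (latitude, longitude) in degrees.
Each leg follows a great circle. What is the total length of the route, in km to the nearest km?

74509 km

Leg P1→P2: central angle 1.4029 rad, distance 26792.3 km.
Leg P2→P3: central angle 1.8533 rad, distance 35394.2 km.
Leg P3→P4: central angle 0.6452 rad, distance 12322.0 km.
Total: 26792.3 + 35394.2 + 12322.0 ≈ 74509 km.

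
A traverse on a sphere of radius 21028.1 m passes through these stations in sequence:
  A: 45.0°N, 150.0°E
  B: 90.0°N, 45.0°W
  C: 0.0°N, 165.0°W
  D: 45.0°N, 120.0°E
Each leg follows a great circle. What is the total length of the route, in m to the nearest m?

78707 m

Leg A→B: central angle 0.7854 rad, distance 16515.4 m.
Leg B→C: central angle 1.5708 rad, distance 33030.9 m.
Leg C→D: central angle 1.3867 rad, distance 29160.6 m.
Total: 16515.4 + 33030.9 + 29160.6 ≈ 78707 m.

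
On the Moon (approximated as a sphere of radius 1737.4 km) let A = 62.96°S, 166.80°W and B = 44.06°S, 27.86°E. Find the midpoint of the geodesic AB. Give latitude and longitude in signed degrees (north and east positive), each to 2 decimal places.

-79.23°, 50.28°

Central angle δ = 1.2626 rad. Interpolating on the sphere with fraction f = 0.5:
P = [sin((1−f)δ)·A + sin(fδ)·B] / sin δ = 0.6194·A + 0.6194·B in Cartesian coordinates,
giving P = (0.1194, 0.1437, -0.9824), i.e. latitude -79.23°, longitude 50.28°.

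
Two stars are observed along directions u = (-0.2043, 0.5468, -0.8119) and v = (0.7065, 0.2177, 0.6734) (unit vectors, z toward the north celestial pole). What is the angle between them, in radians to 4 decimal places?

2.1798 rad

u·v = -0.5720; |u| = 1.0000, |v| = 1.0000.
cos θ = (u·v)/(|u||v|) = -0.5721, so θ = 2.1798 rad.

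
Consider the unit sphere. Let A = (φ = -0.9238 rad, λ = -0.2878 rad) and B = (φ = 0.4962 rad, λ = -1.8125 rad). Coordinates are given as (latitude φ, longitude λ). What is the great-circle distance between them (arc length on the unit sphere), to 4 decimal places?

With latitudes φ₁ = -52.930°, φ₂ = 28.430° and longitude difference Δλ = -87.359°:
Haversine: a = sin²(Δφ/2) + cos φ₁ cos φ₂ sin²(Δλ/2) = 0.4249 + (0.6028)(0.8794)(0.4770) = 0.67772.
Central angle c = 2·arcsin(√a) = 1.93418 rad.
On the unit sphere the arc length equals the central angle: 1.9342.

1.9342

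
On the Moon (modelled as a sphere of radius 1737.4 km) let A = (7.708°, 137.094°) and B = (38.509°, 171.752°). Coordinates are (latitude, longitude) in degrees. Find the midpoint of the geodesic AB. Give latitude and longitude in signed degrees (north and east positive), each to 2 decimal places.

The central angle between A and B is δ = 0.7650 rad.
With f = 0.5, the slerp weights are sin((1−f)δ)/sin δ = 0.5390 and sin(fδ)/sin δ = 0.5390.
Weighted sum of the unit vectors: (0.5390)·(-0.7259,0.6746,0.1341) + (0.5390)·(-0.7744,0.1123,0.6226) = (-0.8086, 0.4241, 0.4079).
Converting back: φ = atan2(z, √(x²+y²)) = 24.07°, λ = atan2(y, x) = 152.32°.

24.07°, 152.32°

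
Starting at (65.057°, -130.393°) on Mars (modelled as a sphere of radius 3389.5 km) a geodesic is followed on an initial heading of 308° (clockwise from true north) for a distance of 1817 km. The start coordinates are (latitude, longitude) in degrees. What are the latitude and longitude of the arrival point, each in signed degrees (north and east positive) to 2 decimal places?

Angular distance δ = d/R = 1817/3389.5 = 0.53607 rad; initial bearing θ = 5.3756 rad.
sin φ₂ = sin φ₁ cos δ + cos φ₁ sin δ cos θ = (0.9067)(0.8597) + (0.4217)(0.5108)(0.6157) = 0.9121, so φ₂ = 65.80°.
Δλ = atan2(sin θ sin δ cos φ₁, cos δ − sin φ₁ sin φ₂) = atan2(-0.1697, 0.0327) = -79.110°.
λ₂ = -130.393° − 79.110° = -209.50° → 150.50° after wrapping to (−180°, 180°].

65.80°, 150.50°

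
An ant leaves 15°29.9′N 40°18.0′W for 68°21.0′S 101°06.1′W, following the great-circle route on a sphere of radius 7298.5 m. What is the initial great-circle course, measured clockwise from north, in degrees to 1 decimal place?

198.8°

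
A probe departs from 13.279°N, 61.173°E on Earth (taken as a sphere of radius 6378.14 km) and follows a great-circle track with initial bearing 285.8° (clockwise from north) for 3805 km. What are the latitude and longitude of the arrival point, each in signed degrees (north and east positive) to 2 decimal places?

19.81°, 26.10°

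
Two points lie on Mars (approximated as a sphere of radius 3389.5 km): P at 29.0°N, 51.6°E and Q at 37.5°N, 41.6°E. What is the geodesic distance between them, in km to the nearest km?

705 km

With latitudes φ₁ = 29.000°, φ₂ = 37.500° and longitude difference Δλ = -10.000°:
cos c = sin φ₁ sin φ₂ + cos φ₁ cos φ₂ cos Δλ = (0.4848)(0.6088) + (0.8746)(0.7934)(0.9848) = 0.97847,
so c = arccos(0.97847) = 0.20786 rad.
Distance = R·c = 3389.5 × 0.2079 ≈ 705 km.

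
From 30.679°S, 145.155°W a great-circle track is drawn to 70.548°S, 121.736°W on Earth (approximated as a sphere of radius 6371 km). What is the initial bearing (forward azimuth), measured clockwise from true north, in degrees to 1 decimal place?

168.6°

With φ₁ = -0.5354, φ₂ = -1.2313, Δλ = 0.4087 rad, the forward-azimuth formula gives
θ = atan2( sin Δλ cos φ₂ , cos φ₁ sin φ₂ − sin φ₁ cos φ₂ cos Δλ ) = atan2(0.1324, -0.6550) = 168.58°.
So the initial bearing is 168.6°.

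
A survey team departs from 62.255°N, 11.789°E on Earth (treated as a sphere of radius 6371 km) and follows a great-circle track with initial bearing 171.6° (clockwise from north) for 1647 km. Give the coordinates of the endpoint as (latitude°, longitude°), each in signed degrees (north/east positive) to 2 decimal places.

Angular distance δ = d/R = 1647/6371 = 0.25852 rad; initial bearing θ = 2.9950 rad.
sin φ₂ = sin φ₁ cos δ + cos φ₁ sin δ cos θ = (0.8850)(0.9668) + (0.4655)(0.2556)(-0.9893) = 0.7379, so φ₂ = 47.55°.
Δλ = atan2(sin θ sin δ cos φ₁, cos δ − sin φ₁ sin φ₂) = atan2(0.0174, 0.3137) = 3.172°.
λ₂ = 11.789° + 3.172° = 14.96°.

47.55°, 14.96°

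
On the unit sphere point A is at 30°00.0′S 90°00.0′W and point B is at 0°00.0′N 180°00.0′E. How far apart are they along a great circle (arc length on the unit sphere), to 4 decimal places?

1.5708

Let φ₁ = -0.5236 rad, φ₂ = 0.0000 rad, and Δλ = -1.5708 rad.
cos c = sin φ₁ sin φ₂ + cos φ₁ cos φ₂ cos Δλ = (-0.5000)(0.0000) + (0.8660)(1.0000)(0.0000) = -0.00000,
so c = arccos(-0.00000) = 1.57080 rad.
On the unit sphere the arc length equals the central angle: 1.5708.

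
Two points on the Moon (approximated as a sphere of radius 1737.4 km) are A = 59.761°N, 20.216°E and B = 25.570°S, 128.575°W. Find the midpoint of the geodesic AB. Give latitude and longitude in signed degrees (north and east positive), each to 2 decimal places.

The central angle between A and B is δ = 2.4363 rad.
With f = 0.5, the slerp weights are sin((1−f)δ)/sin δ = 1.4477 and sin(fδ)/sin δ = 1.4477.
Weighted sum of the unit vectors: (1.4477)·(0.4726,0.1740,0.8639) + (1.4477)·(-0.5625,-0.7052,-0.4316) = (-0.1301, -0.7690, 0.6259).
Converting back: φ = atan2(z, √(x²+y²)) = 38.75°, λ = atan2(y, x) = -99.60°.

38.75°, -99.60°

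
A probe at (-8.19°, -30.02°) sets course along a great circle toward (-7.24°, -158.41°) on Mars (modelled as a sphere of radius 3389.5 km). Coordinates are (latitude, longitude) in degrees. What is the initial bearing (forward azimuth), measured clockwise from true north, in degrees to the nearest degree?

255°

With φ₁ = -0.1429, φ₂ = -0.1264, Δλ = -2.2408 rad, the forward-azimuth formula gives
θ = atan2( sin Δλ cos φ₂ , cos φ₁ sin φ₂ − sin φ₁ cos φ₂ cos Δλ ) = atan2(-0.7776, -0.2125) = -105.29°.
Adding 360° brings this into [0°, 360°): 255°.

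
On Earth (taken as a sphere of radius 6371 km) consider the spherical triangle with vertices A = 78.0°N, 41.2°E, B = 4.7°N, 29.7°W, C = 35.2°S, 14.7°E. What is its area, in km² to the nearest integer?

39708526 km²

Side lengths (central angles): a = 1.0067, b = 1.9952, c = 1.4223 rad; semiperimeter s = 2.2121.
By l'Huilier's theorem, tan(E/4) = √[tan(s/2) tan((s−a)/2) tan((s−b)/2) tan((s−c)/2)], giving spherical excess E = 0.9783 rad.
Area = E·R² = 0.9783 × (6371)² ≈ 39708526 km².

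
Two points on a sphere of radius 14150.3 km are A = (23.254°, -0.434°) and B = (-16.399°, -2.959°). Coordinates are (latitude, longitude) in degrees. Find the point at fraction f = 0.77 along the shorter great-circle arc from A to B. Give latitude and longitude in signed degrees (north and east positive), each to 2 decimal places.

The central angle between A and B is δ = 0.6934 rad.
With f = 0.77, the slerp weights are sin((1−f)δ)/sin δ = 0.2485 and sin(fδ)/sin δ = 0.7962.
Weighted sum of the unit vectors: (0.2485)·(0.9187,-0.0070,0.3948) + (0.7962)·(0.9580,-0.0495,-0.2823) = (0.9911, -0.0412, -0.1267).
Converting back: φ = atan2(z, √(x²+y²)) = -7.28°, λ = atan2(y, x) = -2.38°.

-7.28°, -2.38°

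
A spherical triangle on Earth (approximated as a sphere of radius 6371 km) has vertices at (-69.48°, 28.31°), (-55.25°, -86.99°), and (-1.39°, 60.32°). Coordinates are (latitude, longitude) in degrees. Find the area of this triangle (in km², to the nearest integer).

Side lengths (central angles): a = 2.0484, b = 1.2452, c = 0.8174 rad; semiperimeter s = 2.0555.
By l'Huilier's theorem, tan(E/4) = √[tan(s/2) tan((s−a)/2) tan((s−b)/2) tan((s−c)/2)], giving spherical excess E = 0.1695 rad.
Area = E·R² = 0.1695 × (6371)² ≈ 6881542 km².

6881542 km²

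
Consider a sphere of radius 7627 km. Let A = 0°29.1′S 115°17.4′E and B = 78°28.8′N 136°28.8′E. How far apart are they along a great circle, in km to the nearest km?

10616 km

Let φ₁ = -0.0085 rad, φ₂ = 1.3697 rad, and Δλ = 0.3698 rad.
cos c = sin φ₁ sin φ₂ + cos φ₁ cos φ₂ cos Δλ = (-0.0085)(0.9799) + (1.0000)(0.1997)(0.9324) = 0.17791,
so c = arccos(0.17791) = 1.39194 rad.
Distance = R·c = 7627 × 1.3919 ≈ 10616 km.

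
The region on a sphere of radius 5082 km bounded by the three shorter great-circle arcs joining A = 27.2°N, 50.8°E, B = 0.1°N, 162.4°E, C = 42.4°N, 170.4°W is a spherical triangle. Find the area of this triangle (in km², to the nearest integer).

Side lengths (central angles): a = 0.8527, b = 1.7578, c = 1.9035 rad; semiperimeter s = 2.2570.
By l'Huilier's theorem, tan(E/4) = √[tan(s/2) tan((s−a)/2) tan((s−b)/2) tan((s−c)/2)], giving spherical excess E = 1.1113 rad.
Area = E·R² = 1.1113 × (5082)² ≈ 28700398 km².

28700398 km²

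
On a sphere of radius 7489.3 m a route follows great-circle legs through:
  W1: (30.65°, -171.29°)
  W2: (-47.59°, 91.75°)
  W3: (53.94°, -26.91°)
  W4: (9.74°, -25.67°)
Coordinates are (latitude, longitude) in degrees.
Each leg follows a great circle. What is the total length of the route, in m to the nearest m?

Leg W1→W2: central angle 2.0339 rad, distance 15232.3 m.
Leg W2→W3: central angle 2.4772 rad, distance 18552.3 m.
Leg W3→W4: central angle 0.7716 rad, distance 5779.0 m.
Total: 15232.3 + 18552.3 + 5779.0 ≈ 39564 m.

39564 m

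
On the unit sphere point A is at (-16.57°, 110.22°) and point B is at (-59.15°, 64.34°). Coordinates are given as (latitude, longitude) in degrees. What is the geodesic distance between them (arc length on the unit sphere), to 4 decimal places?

0.9434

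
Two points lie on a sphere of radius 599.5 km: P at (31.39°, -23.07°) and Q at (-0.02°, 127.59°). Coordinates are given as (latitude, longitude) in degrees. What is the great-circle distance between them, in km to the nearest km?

In radians: φ₁ = 0.5479, φ₂ = -0.0003, Δλ = 150.660° = 2.6295 rad.
cos c = sin φ₁ sin φ₂ + cos φ₁ cos φ₂ cos Δλ = (0.5209)(-0.0003) + (0.8536)(1.0000)(-0.8717) = -0.74432,
so c = arccos(-0.74432) = 2.41032 rad.
Distance = R·c = 599.5 × 2.4103 ≈ 1445 km.

1445 km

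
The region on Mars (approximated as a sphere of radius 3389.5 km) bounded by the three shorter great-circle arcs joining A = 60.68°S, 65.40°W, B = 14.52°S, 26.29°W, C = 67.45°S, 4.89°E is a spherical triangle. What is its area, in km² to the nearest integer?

3037220 km²

Side lengths (central angles): a = 0.9894, b = 0.5185, c = 0.9442 rad; semiperimeter s = 1.2260.
By l'Huilier's theorem, tan(E/4) = √[tan(s/2) tan((s−a)/2) tan((s−b)/2) tan((s−c)/2)], giving spherical excess E = 0.2644 rad.
Area = E·R² = 0.2644 × (3389.5)² ≈ 3037220 km².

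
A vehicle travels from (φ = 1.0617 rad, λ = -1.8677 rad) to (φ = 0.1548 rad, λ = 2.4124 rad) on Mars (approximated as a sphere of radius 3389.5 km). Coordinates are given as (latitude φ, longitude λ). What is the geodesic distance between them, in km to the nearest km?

With latitudes φ₁ = 60.831°, φ₂ = 8.869° and longitude difference Δλ = -114.768°:
Haversine: a = sin²(Δφ/2) + cos φ₁ cos φ₂ sin²(Δλ/2) = 0.1919 + (0.4874)(0.9880)(0.7095) = 0.53356.
Central angle c = 2·arcsin(√a) = 1.63797 rad.
Distance = R·c = 3389.5 × 1.6380 ≈ 5552 km.

5552 km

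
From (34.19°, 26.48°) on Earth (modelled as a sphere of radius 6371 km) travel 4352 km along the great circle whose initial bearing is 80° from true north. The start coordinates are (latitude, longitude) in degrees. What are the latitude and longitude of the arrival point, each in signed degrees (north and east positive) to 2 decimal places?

31.77°, 73.46°

Angular distance δ = d/R = 4352/6371 = 0.68310 rad; initial bearing θ = 1.3963 rad.
sin φ₂ = sin φ₁ cos δ + cos φ₁ sin δ cos θ = (0.5619)(0.7756) + (0.8272)(0.6312)(0.1736) = 0.5265, so φ₂ = 31.77°.
Δλ = atan2(sin θ sin δ cos φ₁, cos δ − sin φ₁ sin φ₂) = atan2(0.5142, 0.4798) = 46.984°.
λ₂ = 26.480° + 46.984° = 73.46°.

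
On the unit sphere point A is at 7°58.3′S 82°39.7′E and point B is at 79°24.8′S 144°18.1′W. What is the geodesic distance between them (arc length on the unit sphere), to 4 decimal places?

With latitudes φ₁ = -7.972°, φ₂ = -79.413° and longitude difference Δλ = 133.037°:
cos c = sin φ₁ sin φ₂ + cos φ₁ cos φ₂ cos Δλ = (-0.1387)(-0.9830) + (0.9903)(0.1837)(-0.6825) = 0.01215,
so c = arccos(0.01215) = 1.55865 rad.
On the unit sphere the arc length equals the central angle: 1.5586.

1.5586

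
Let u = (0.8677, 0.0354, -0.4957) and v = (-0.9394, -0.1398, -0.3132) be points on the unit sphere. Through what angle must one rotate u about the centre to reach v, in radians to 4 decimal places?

2.2980 rad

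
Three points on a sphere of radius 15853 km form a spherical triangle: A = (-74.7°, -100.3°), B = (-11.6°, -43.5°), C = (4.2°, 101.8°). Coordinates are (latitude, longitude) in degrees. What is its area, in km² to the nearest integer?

Side lengths (central angles): a = 2.5286, b = 1.8907, c = 1.2287 rad; semiperimeter s = 2.8240.
By l'Huilier's theorem, tan(E/4) = √[tan(s/2) tan((s−a)/2) tan((s−b)/2) tan((s−c)/2)], giving spherical excess E = 2.4227 rad.
Area = E·R² = 2.4227 × (15853)² ≈ 608874104 km².

608874104 km²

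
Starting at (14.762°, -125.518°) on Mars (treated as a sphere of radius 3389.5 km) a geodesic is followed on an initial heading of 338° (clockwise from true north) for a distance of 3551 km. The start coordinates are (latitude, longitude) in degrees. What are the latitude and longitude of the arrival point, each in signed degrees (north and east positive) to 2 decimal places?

Angular distance δ = d/R = 3551/3389.5 = 1.04765 rad; initial bearing θ = 5.8992 rad.
sin φ₂ = sin φ₁ cos δ + cos φ₁ sin δ cos θ = (0.2548)(0.4996) + (0.9670)(0.8663)(0.9272) = 0.9040, so φ₂ = 64.68°.
Δλ = atan2(sin θ sin δ cos φ₁, cos δ − sin φ₁ sin φ₂) = atan2(-0.3138, 0.2693) = -49.366°.
λ₂ = -125.518° − 49.366° = -174.88°.

64.68°, -174.88°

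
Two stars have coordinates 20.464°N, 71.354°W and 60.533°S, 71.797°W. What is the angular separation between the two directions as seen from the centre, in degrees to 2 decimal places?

81.00°

With latitudes φ₁ = 20.464°, φ₂ = -60.533° and longitude difference Δλ = -0.443°:
Haversine: a = sin²(Δφ/2) + cos φ₁ cos φ₂ sin²(Δλ/2) = 0.4218 + (0.9369)(0.4919)(0.0000) = 0.42176.
Central angle c = 2·arcsin(√a) = 1.41368 rad.
So the angular separation is 81.00°.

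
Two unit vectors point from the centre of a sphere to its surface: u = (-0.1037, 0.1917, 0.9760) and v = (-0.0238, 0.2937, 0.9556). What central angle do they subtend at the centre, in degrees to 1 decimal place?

u·v = 0.9914; |u| = 1.0000, |v| = 1.0000.
cos θ = (u·v)/(|u||v|) = 0.9914, so θ = 7.5°.

7.5°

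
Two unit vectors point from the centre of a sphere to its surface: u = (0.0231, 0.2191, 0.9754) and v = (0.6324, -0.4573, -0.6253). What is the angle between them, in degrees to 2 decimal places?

134.07°

u·v = -0.6955; |u| = 1.0000, |v| = 1.0000.
cos θ = (u·v)/(|u||v|) = -0.6955, so θ = 134.07°.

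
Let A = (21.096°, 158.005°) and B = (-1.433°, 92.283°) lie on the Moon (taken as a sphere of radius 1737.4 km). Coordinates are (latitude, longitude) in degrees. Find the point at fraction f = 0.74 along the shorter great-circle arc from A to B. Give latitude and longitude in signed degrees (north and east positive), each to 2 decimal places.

5.57°, 108.54°

The central angle between A and B is δ = 1.1870 rad.
With f = 0.74, the slerp weights are sin((1−f)δ)/sin δ = 0.3276 and sin(fδ)/sin δ = 0.8301.
Weighted sum of the unit vectors: (0.3276)·(-0.8651,0.3494,0.3599) + (0.8301)·(-0.0398,0.9989,-0.0250) = (-0.3164, 0.9436, 0.0971).
Converting back: φ = atan2(z, √(x²+y²)) = 5.57°, λ = atan2(y, x) = 108.54°.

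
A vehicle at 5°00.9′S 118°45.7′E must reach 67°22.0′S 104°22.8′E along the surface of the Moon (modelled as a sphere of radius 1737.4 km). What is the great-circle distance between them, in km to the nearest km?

With latitudes φ₁ = -5.015°, φ₂ = -67.367° and longitude difference Δλ = -14.382°:
cos c = sin φ₁ sin φ₂ + cos φ₁ cos φ₂ cos Δλ = (-0.0874)(-0.9230) + (0.9962)(0.3848)(0.9687) = 0.45203,
so c = arccos(0.45203) = 1.10176 rad.
Distance = R·c = 1737.4 × 1.1018 ≈ 1914 km.

1914 km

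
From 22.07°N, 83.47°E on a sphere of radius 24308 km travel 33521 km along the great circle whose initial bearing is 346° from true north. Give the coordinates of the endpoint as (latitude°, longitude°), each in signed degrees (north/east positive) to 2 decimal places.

Angular distance δ = d/R = 33521/24308 = 1.37901 rad; initial bearing θ = 6.0388 rad.
sin φ₂ = sin φ₁ cos δ + cos φ₁ sin δ cos θ = (0.3757)(0.1906) + (0.9267)(0.9817)(0.9703) = 0.9543, so φ₂ = 72.62°.
Δλ = atan2(sin θ sin δ cos φ₁, cos δ − sin φ₁ sin φ₂) = atan2(-0.2201, -0.1680) = -127.351°.
λ₂ = 83.470° − 127.351° = -43.88°.

72.62°, -43.88°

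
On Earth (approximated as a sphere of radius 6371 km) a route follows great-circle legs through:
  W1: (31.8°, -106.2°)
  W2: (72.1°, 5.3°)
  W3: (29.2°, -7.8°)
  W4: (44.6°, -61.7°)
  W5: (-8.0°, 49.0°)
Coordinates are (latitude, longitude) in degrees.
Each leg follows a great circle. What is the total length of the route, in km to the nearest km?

29435 km

Leg W1→W2: central angle 1.1530 rad, distance 7346.0 km.
Leg W2→W3: central angle 0.7589 rad, distance 4835.3 km.
Leg W3→W4: central angle 0.7831 rad, distance 4988.8 km.
Leg W4→W5: central angle 1.9251 rad, distance 12264.9 km.
Total: 7346.0 + 4835.3 + 4988.8 + 12264.9 ≈ 29435 km.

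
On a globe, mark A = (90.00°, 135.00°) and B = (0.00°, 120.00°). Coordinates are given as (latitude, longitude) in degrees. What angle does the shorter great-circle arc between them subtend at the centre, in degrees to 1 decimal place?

90.0°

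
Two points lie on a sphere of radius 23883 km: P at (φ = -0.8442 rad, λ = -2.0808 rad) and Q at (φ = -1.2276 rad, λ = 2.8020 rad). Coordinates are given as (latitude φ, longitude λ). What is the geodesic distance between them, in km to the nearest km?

Let φ₁ = -0.8442 rad, φ₂ = -1.2276 rad, and Δλ = -1.4004 rad.
cos c = sin φ₁ sin φ₂ + cos φ₁ cos φ₂ cos Δλ = (-0.7474)(-0.9417) + (0.6643)(0.3365)(0.1696) = 0.74176,
so c = arccos(0.74176) = 0.73510 rad.
Distance = R·c = 23883 × 0.7351 ≈ 17556 km.

17556 km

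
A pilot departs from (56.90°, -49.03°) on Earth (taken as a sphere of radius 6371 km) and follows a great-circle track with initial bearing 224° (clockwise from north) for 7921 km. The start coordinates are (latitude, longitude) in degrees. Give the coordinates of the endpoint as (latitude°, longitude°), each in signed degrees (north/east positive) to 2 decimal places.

Angular distance δ = d/R = 7921/6371 = 1.24329 rad; initial bearing θ = 3.9095 rad.
sin φ₂ = sin φ₁ cos δ + cos φ₁ sin δ cos θ = (0.8377)(0.3217) + (0.5461)(0.9468)(-0.7193) = -0.1025, so φ₂ = -5.88°.
Δλ = atan2(sin θ sin δ cos φ₁, cos δ − sin φ₁ sin φ₂) = atan2(-0.3592, 0.4075) = -41.393°.
λ₂ = -49.030° − 41.393° = -90.42°.

-5.88°, -90.42°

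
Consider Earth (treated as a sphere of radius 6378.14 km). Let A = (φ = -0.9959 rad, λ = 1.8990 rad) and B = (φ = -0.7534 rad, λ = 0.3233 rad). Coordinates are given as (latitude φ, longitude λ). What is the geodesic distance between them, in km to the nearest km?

6133 km

With latitudes φ₁ = -57.061°, φ₂ = -43.167° and longitude difference Δλ = -90.281°:
Haversine: a = sin²(Δφ/2) + cos φ₁ cos φ₂ sin²(Δλ/2) = 0.0146 + (0.5437)(0.7294)(0.5025) = 0.21390.
Central angle c = 2·arcsin(√a) = 0.96161 rad.
Distance = R·c = 6378.14 × 0.9616 ≈ 6133 km.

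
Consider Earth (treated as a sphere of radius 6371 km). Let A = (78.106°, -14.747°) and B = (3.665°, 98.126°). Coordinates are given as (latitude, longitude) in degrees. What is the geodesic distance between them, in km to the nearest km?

With latitudes φ₁ = 78.106°, φ₂ = 3.665° and longitude difference Δλ = 112.873°:
Haversine: a = sin²(Δφ/2) + cos φ₁ cos φ₂ sin²(Δλ/2) = 0.3659 + (0.2061)(0.9980)(0.6943) = 0.50870.
Central angle c = 2·arcsin(√a) = 1.58819 rad.
Distance = R·c = 6371 × 1.5882 ≈ 10118 km.

10118 km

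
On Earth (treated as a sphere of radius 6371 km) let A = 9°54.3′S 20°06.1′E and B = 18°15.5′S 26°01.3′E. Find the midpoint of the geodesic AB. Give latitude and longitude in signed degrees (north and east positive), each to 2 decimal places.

-14.10°, 23.01°

Central angle δ = 0.1769 rad. Interpolating on the sphere with fraction f = 0.5:
P = [sin((1−f)δ)·A + sin(fδ)·B] / sin δ = 0.5020·A + 0.5020·B in Cartesian coordinates,
giving P = (0.8927, 0.3791, -0.2436), i.e. latitude -14.10°, longitude 23.01°.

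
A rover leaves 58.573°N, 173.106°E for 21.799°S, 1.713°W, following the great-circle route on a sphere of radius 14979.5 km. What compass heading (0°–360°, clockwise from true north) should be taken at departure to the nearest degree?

352°

Δλ = -174.819° = -3.0512 rad.
y = sin Δλ · cos φ₂ = (-0.0903)(0.9285) = -0.0838
x = cos φ₁ sin φ₂ − sin φ₁ cos φ₂ cos Δλ = (0.5214)(-0.3714) − (0.8533)(0.9285)(-0.9959) = 0.5954
θ = atan2(y, x) = -8.02°; adding 360° gives 352°.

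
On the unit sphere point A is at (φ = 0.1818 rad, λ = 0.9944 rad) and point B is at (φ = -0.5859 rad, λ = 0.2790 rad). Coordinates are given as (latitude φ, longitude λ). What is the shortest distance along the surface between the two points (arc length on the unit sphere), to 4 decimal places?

In radians: φ₁ = 0.1818, φ₂ = -0.5859, Δλ = -40.989° = -0.7154 rad.
Haversine: a = sin²(Δφ/2) + cos φ₁ cos φ₂ sin²(Δλ/2) = 0.1402 + (0.9835)(0.8332)(0.1226) = 0.24070.
Central angle c = 2·arcsin(√a) = 1.02559 rad.
On the unit sphere the arc length equals the central angle: 1.0256.

1.0256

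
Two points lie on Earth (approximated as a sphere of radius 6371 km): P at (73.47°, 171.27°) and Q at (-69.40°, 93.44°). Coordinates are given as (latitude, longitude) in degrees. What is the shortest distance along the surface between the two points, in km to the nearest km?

16812 km

In radians: φ₁ = 1.2823, φ₂ = -1.2113, Δλ = -77.830° = -1.3584 rad.
cos c = sin φ₁ sin φ₂ + cos φ₁ cos φ₂ cos Δλ = (0.9587)(-0.9361) + (0.2845)(0.3518)(0.2108) = -0.87627,
so c = arccos(-0.87627) = 2.63886 rad.
Distance = R·c = 6371 × 2.6389 ≈ 16812 km.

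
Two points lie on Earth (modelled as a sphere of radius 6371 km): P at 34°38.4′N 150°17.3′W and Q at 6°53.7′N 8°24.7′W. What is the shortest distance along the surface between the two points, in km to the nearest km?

13905 km

Let φ₁ = 0.6046 rad, φ₂ = 0.1203 rad, and Δλ = 2.4762 rad.
cos c = sin φ₁ sin φ₂ + cos φ₁ cos φ₂ cos Δλ = (0.5684)(0.1201) + (0.8227)(0.9928)(-0.7867) = -0.57432,
so c = arccos(-0.57432) = 2.18257 rad.
Distance = R·c = 6371 × 2.1826 ≈ 13905 km.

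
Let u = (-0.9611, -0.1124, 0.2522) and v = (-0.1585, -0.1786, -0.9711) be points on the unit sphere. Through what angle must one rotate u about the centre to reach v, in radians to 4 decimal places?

u·v = -0.0725; |u| = 1.0000, |v| = 1.0000.
cos θ = (u·v)/(|u||v|) = -0.0725, so θ = 1.6434 rad.

1.6434 rad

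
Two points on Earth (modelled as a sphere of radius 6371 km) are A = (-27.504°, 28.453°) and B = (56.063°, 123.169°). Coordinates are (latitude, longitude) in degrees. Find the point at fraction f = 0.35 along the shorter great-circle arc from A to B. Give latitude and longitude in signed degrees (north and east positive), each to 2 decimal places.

5.75°, 51.98°

The central angle between A and B is δ = 2.0085 rad.
With f = 0.35, the slerp weights are sin((1−f)δ)/sin δ = 1.0655 and sin(fδ)/sin δ = 0.7138.
Weighted sum of the unit vectors: (1.0655)·(0.7798,0.4226,-0.4618) + (0.7138)·(-0.3054,0.4673,0.8297) = (0.6129, 0.7838, 0.1001).
Converting back: φ = atan2(z, √(x²+y²)) = 5.75°, λ = atan2(y, x) = 51.98°.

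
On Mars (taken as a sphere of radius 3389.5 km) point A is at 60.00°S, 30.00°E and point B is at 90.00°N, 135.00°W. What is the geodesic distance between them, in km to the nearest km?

8874 km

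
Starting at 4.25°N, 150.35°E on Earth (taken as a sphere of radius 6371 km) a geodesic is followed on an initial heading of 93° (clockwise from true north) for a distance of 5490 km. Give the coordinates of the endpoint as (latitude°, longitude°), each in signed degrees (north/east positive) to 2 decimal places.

Angular distance δ = d/R = 5490/6371 = 0.86172 rad; initial bearing θ = 1.6232 rad.
sin φ₂ = sin φ₁ cos δ + cos φ₁ sin δ cos θ = (0.0741)(0.6511) + (0.9973)(0.7590)(-0.0523) = 0.0086, so φ₂ = 0.50°.
Δλ = atan2(sin θ sin δ cos φ₁, cos δ − sin φ₁ sin φ₂) = atan2(0.7558, 0.6505) = 49.284°.
λ₂ = 150.350° + 49.284° = 199.63° → -160.37° after wrapping to (−180°, 180°].

0.50°, -160.37°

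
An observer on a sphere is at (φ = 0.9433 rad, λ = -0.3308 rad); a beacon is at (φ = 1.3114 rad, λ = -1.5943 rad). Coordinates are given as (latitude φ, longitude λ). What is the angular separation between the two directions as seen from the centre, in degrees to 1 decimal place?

34.1°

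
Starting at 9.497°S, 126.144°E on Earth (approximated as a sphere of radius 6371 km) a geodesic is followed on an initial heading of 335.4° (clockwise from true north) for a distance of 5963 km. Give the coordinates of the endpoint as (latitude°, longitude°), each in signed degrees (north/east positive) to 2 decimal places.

Angular distance δ = d/R = 5963/6371 = 0.93596 rad; initial bearing θ = 5.8538 rad.
sin φ₂ = sin φ₁ cos δ + cos φ₁ sin δ cos θ = (-0.1650)(0.5930) + (0.9863)(0.8052)(0.9092) = 0.6242, so φ₂ = 38.62°.
Δλ = atan2(sin θ sin δ cos φ₁, cos δ − sin φ₁ sin φ₂) = atan2(-0.3306, 0.6960) = -25.405°.
λ₂ = 126.144° − 25.405° = 100.74°.

38.62°, 100.74°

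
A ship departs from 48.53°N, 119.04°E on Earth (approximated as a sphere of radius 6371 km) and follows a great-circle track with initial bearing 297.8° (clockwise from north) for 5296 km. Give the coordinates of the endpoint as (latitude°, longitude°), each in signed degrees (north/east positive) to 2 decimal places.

Angular distance δ = d/R = 5296/6371 = 0.83127 rad; initial bearing θ = 5.1976 rad.
sin φ₂ = sin φ₁ cos δ + cos φ₁ sin δ cos θ = (0.7493)(0.6739) + (0.6622)(0.7388)(0.4664) = 0.7332, so φ₂ = 47.15°.
Δλ = atan2(sin θ sin δ cos φ₁, cos δ − sin φ₁ sin φ₂) = atan2(-0.4328, 0.1246) = -73.941°.
λ₂ = 119.040° − 73.941° = 45.10°.

47.15°, 45.10°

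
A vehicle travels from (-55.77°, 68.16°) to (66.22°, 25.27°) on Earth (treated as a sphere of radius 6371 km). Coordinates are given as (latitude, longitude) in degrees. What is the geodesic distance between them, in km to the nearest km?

Let φ₁ = -0.9734 rad, φ₂ = 1.1558 rad, and Δλ = -0.7486 rad.
cos c = sin φ₁ sin φ₂ + cos φ₁ cos φ₂ cos Δλ = (-0.8268)(0.9151) + (0.5625)(0.4032)(0.7327) = -0.59041,
so c = arccos(-0.59041) = 2.20236 rad.
Distance = R·c = 6371 × 2.2024 ≈ 14031 km.

14031 km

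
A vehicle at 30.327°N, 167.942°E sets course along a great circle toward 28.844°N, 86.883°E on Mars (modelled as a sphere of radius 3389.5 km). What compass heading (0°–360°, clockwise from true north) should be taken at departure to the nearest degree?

With φ₁ = 0.5293, φ₂ = 0.5034, Δλ = -1.4147 rad, the forward-azimuth formula gives
θ = atan2( sin Δλ cos φ₂ , cos φ₁ sin φ₂ − sin φ₁ cos φ₂ cos Δλ ) = atan2(-0.8653, 0.3477) = -68.11°.
Adding 360° brings this into [0°, 360°): 292°.

292°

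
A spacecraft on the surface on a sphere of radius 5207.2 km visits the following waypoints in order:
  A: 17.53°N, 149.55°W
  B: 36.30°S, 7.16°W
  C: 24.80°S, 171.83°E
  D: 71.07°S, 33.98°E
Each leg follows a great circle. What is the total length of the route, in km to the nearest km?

Leg A→B: central angle 2.4769 rad, distance 12897.7 km.
Leg B→C: central angle 2.0751 rad, distance 10805.3 km.
Leg C→D: central angle 1.3914 rad, distance 7245.3 km.
Total: 12897.7 + 10805.3 + 7245.3 ≈ 30948 km.

30948 km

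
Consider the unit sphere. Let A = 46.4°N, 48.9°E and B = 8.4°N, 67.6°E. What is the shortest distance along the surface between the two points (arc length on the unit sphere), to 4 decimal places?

With latitudes φ₁ = 46.400°, φ₂ = 8.400° and longitude difference Δλ = 18.700°:
cos c = sin φ₁ sin φ₂ + cos φ₁ cos φ₂ cos Δλ = (0.7242)(0.1461) + (0.6896)(0.9893)(0.9472) = 0.75200,
so c = arccos(0.75200) = 0.71971 rad.
On the unit sphere the arc length equals the central angle: 0.7197.

0.7197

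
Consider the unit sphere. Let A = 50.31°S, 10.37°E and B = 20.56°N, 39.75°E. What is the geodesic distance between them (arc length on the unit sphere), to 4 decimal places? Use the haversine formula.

With latitudes φ₁ = -50.310°, φ₂ = 20.560° and longitude difference Δλ = 29.380°:
Haversine: a = sin²(Δφ/2) + cos φ₁ cos φ₂ sin²(Δλ/2) = 0.3361 + (0.6386)(0.9363)(0.0643) = 0.37460.
Central angle c = 2·arcsin(√a) = 1.31728 rad.
On the unit sphere the arc length equals the central angle: 1.3173.

1.3173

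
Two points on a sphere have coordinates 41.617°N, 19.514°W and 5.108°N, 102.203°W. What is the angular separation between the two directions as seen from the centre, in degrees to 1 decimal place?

81.1°

In radians: φ₁ = 0.7264, φ₂ = 0.0892, Δλ = -82.689° = -1.4432 rad.
Haversine: a = sin²(Δφ/2) + cos φ₁ cos φ₂ sin²(Δλ/2) = 0.0981 + (0.7476)(0.9960)(0.4364) = 0.42306.
Central angle c = 2·arcsin(√a) = 1.41629 rad.
So the angular separation is 81.1°.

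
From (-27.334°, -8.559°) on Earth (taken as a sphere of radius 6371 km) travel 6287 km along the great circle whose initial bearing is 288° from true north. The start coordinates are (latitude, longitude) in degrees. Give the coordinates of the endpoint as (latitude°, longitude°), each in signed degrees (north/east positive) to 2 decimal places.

-1.38°, -61.09°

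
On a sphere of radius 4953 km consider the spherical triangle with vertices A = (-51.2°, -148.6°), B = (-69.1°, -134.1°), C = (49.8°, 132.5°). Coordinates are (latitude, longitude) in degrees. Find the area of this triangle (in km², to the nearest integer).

10284040 km²

Side lengths (central angles): a = 2.3850, b = 2.1146, c = 0.3348 rad; semiperimeter s = 2.4172.
By l'Huilier's theorem, tan(E/4) = √[tan(s/2) tan((s−a)/2) tan((s−b)/2) tan((s−c)/2)], giving spherical excess E = 0.4192 rad.
Area = E·R² = 0.4192 × (4953)² ≈ 10284040 km².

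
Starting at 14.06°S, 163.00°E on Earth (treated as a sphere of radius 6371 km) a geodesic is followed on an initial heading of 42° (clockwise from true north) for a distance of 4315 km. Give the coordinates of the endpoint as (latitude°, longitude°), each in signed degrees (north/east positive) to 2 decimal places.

15.22°, -171.24°

Angular distance δ = d/R = 4315/6371 = 0.67729 rad; initial bearing θ = 0.7330 rad.
sin φ₂ = sin φ₁ cos δ + cos φ₁ sin δ cos θ = (-0.2429)(0.7793) + (0.9700)(0.6267)(0.7431) = 0.2624, so φ₂ = 15.22°.
Δλ = atan2(sin θ sin δ cos φ₁, cos δ − sin φ₁ sin φ₂) = atan2(0.4068, 0.8430) = 25.758°.
λ₂ = 163.000° + 25.758° = 188.76° → -171.24° after wrapping to (−180°, 180°].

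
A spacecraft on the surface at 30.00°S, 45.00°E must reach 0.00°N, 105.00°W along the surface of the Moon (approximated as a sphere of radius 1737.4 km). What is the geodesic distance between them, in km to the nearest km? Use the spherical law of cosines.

4203 km

In radians: φ₁ = -0.5236, φ₂ = 0.0000, Δλ = -150.000° = -2.6180 rad.
cos c = sin φ₁ sin φ₂ + cos φ₁ cos φ₂ cos Δλ = (-0.5000)(0.0000) + (0.8660)(1.0000)(-0.8660) = -0.75000,
so c = arccos(-0.75000) = 2.41886 rad.
Distance = R·c = 1737.4 × 2.4189 ≈ 4203 km.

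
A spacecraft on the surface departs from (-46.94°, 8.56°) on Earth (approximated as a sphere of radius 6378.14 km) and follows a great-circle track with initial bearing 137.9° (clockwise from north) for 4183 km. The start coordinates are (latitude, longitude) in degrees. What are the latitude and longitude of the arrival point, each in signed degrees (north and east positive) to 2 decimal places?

Angular distance δ = d/R = 4183/6378.14 = 0.65583 rad; initial bearing θ = 2.4068 rad.
sin φ₂ = sin φ₁ cos δ + cos φ₁ sin δ cos θ = (-0.7306)(0.7925) + (0.6828)(0.6098)(-0.7420) = -0.8880, so φ₂ = -62.62°.
Δλ = atan2(sin θ sin δ cos φ₁, cos δ − sin φ₁ sin φ₂) = atan2(0.2791, 0.1437) = 62.755°.
λ₂ = 8.560° + 62.755° = 71.31°.

-62.62°, 71.31°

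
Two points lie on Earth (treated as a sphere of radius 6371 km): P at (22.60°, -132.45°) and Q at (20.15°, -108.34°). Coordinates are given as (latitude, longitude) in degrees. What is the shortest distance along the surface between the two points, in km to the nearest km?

In radians: φ₁ = 0.3944, φ₂ = 0.3517, Δλ = 24.110° = 0.4208 rad.
cos c = sin φ₁ sin φ₂ + cos φ₁ cos φ₂ cos Δλ = (0.3843)(0.3445) + (0.9232)(0.9388)(0.9128) = 0.92348,
so c = arccos(0.92348) = 0.39375 rad.
Distance = R·c = 6371 × 0.3937 ≈ 2509 km.

2509 km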